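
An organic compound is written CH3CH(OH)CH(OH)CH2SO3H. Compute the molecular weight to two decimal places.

170.18 g/mol

Element totals:
  C: 4
  H: 10
  O: 5
  S: 1
Molecular formula: C4H10O5S.
  M = 4(12.011) + 10(1.008) + 5(15.999) + 32.06
    = 48.044 + 10.080 + 79.995 + 32.060 = 170.179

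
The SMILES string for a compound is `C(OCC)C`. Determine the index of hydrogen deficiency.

0

Atom tally by fragment:
  C2H5OCH2 → C:3 H:7 O:1
  CH3 → C:1 H:3
Element totals:
  C: 4
  H: 10
  O: 1
Molecular formula: C4H10O.
DoU = (2C + 2 + N − H − X) / 2 = (2·4 + 2 + 0 − 10 − 0) / 2 = 0.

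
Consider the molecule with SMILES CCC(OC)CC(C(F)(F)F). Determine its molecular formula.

C7H13F3O

Atom tally by fragment:
  CH3 → C:1 H:3
  CH2 → C:1 H:2
  CH(OCH3) → C:2 H:4 O:1
  CH2 → C:1 H:2
  CH2CF3 → C:2 H:2 F:3
Element totals:
  C: 7
  H: 13
  F: 3
  O: 1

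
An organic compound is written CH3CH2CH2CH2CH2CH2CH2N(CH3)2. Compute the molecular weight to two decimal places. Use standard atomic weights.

143.27 g/mol

Element totals:
  C: 9
  H: 21
  N: 1
Molecular formula: C9H21N.
  M = 9(12.011) + 21(1.008) + 14.007
    = 108.099 + 21.168 + 14.007 = 143.274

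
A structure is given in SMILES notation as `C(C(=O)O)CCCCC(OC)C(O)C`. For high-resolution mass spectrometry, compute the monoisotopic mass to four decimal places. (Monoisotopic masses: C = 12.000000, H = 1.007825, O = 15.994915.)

Atom tally by fragment:
  HOOCCH2 → C:2 H:3 O:2
  CH2 → C:1 H:2
  CH2 → C:1 H:2
  CH2 → C:1 H:2
  CH2 → C:1 H:2
  CH(OCH3) → C:2 H:4 O:1
  CH(OH) → C:1 H:2 O:1
  CH3 → C:1 H:3
Element totals:
  C: 10
  H: 20
  O: 4
Molecular formula: C10H20O4.
  M = 10(12.0) + 20(1.007825) + 4(15.994915)
    = 120.000000 + 20.156500 + 63.979660 = 204.136160

204.1362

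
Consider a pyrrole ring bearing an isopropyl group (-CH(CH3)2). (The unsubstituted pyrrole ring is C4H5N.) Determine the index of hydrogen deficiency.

3

Atom tally by fragment:
  pyrrole ring core → C:4 H:5 N:1
  (− 1 ring H displaced by substituents)
  + CH(CH3)2 → C:3 H:7
Element totals:
  C: 7
  H: 11
  N: 1
Molecular formula: C7H11N.
DoU = (2C + 2 + N − H − X) / 2 = (2·7 + 2 + 1 − 11 − 0) / 2 = 3.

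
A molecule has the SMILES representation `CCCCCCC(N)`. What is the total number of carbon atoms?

Atom tally by fragment:
  CH3 → C:1 H:3
  CH2 → C:1 H:2
  CH2 → C:1 H:2
  CH2 → C:1 H:2
  CH2 → C:1 H:2
  CH2 → C:1 H:2
  CH2NH2 → C:1 H:4 N:1
Element totals:
  C: 7
  H: 17
  N: 1

7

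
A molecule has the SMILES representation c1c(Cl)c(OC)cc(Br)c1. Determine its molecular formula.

Atom tally by fragment:
  benzene ring core → C:6 H:6
  (− 3 ring H displaced by substituents)
  + Cl → Cl:1
  + OCH3 → C:1 H:3 O:1
  + Br → Br:1
Element totals:
  C: 7
  H: 6
  Br: 1
  Cl: 1
  O: 1

C7H6BrClO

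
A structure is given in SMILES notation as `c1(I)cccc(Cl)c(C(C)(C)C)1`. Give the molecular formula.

C10H12ClI

Atom tally by fragment:
  benzene ring core → C:6 H:6
  (− 3 ring H displaced by substituents)
  + I → I:1
  + Cl → Cl:1
  + C(CH3)3 → C:4 H:9
Element totals:
  C: 10
  H: 12
  Cl: 1
  I: 1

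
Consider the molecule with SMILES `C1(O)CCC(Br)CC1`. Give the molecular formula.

C6H11BrO

Atom tally by fragment:
  cyclohexane ring core → C:6 H:12
  (− 2 ring H displaced by substituents)
  + OH → O:1 H:1
  + Br → Br:1
Element totals:
  C: 6
  H: 11
  Br: 1
  O: 1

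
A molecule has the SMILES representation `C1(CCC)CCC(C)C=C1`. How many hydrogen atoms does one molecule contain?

18

Atom tally by fragment:
  cyclohexene ring core → C:6 H:10
  (− 2 ring H displaced by substituents)
  + CH2CH2CH3 → C:3 H:7
  + CH3 → C:1 H:3
Element totals:
  C: 10
  H: 18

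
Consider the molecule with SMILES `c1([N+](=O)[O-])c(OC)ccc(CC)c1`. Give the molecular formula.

C9H11NO3

Atom tally by fragment:
  benzene ring core → C:6 H:6
  (− 3 ring H displaced by substituents)
  + NO2 → N:1 O:2
  + OCH3 → C:1 H:3 O:1
  + C2H5 → C:2 H:5
Element totals:
  C: 9
  H: 11
  N: 1
  O: 3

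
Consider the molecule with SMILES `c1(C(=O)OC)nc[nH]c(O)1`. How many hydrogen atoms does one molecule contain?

Atom tally by fragment:
  imidazole ring core → C:3 H:4 N:2
  (− 2 ring H displaced by substituents)
  + COOCH3 → C:2 H:3 O:2
  + OH → O:1 H:1
Element totals:
  C: 5
  H: 6
  N: 2
  O: 3

6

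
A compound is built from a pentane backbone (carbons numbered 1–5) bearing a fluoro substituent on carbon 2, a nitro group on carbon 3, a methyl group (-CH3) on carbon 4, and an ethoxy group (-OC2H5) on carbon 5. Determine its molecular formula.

C8H16FNO3

Atom tally by fragment:
  CH3 → C:1 H:3
  CH(F) → C:1 H:1 F:1
  CH(NO2) → C:1 H:1 N:1 O:2
  CH(CH3) → C:2 H:4
  CH2OC2H5 → C:3 H:7 O:1
Element totals:
  C: 8
  H: 16
  F: 1
  N: 1
  O: 3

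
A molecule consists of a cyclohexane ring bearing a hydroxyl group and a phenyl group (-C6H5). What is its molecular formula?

Atom tally by fragment:
  cyclohexane ring core → C:6 H:12
  (− 2 ring H displaced by substituents)
  + OH → O:1 H:1
  + C6H5 → C:6 H:5
Element totals:
  C: 12
  H: 16
  O: 1

C12H16O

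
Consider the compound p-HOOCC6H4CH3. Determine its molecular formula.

Atom tally by fragment:
  benzene ring core → C:6 H:6
  (− 2 ring H displaced by substituents)
  + COOH → C:1 H:1 O:2
  + CH3 → C:1 H:3
Element totals:
  C: 8
  H: 8
  O: 2

C8H8O2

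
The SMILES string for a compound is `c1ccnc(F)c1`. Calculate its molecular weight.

Atom tally by fragment:
  pyridine ring core → C:5 H:5 N:1
  (− 1 ring H displaced by substituents)
  + F → F:1
Element totals:
  C: 5
  H: 4
  F: 1
  N: 1
Molecular formula: C5H4FN.
  M = 5(12.011) + 4(1.008) + 18.998 + 14.007
    = 60.055 + 4.032 + 18.998 + 14.007 = 97.092

97.09 g/mol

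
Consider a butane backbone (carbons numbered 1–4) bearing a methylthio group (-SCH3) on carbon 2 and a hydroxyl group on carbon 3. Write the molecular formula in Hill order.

C5H12OS

Atom tally by fragment:
  CH3 → C:1 H:3
  CH(SCH3) → C:2 H:4 S:1
  CH(OH) → C:1 H:2 O:1
  CH3 → C:1 H:3
Element totals:
  C: 5
  H: 12
  O: 1
  S: 1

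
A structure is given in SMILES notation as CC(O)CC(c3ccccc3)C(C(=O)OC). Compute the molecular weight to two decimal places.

Atom tally by fragment:
  CH3 → C:1 H:3
  CH(OH) → C:1 H:2 O:1
  CH2 → C:1 H:2
  CH(C6H5) → C:7 H:6
  CH2COOCH3 → C:3 H:5 O:2
Element totals:
  C: 13
  H: 18
  O: 3
Molecular formula: C13H18O3.
  M = 13(12.011) + 18(1.008) + 3(15.999)
    = 156.143 + 18.144 + 47.997 = 222.284

222.28 g/mol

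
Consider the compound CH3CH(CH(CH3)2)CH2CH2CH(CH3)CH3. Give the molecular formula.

Atom tally by fragment:
  CH3 → C:1 H:3
  CH(CH(CH3)2) → C:4 H:8
  CH2 → C:1 H:2
  CH2 → C:1 H:2
  CH(CH3) → C:2 H:4
  CH3 → C:1 H:3
Element totals:
  C: 10
  H: 22

C10H22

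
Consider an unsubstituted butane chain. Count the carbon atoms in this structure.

Atom tally by fragment:
  CH3 → C:1 H:3
  CH2 → C:1 H:2
  CH2 → C:1 H:2
  CH3 → C:1 H:3
Element totals:
  C: 4
  H: 10

4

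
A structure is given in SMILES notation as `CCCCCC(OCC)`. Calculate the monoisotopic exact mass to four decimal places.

Atom tally by fragment:
  CH3 → C:1 H:3
  CH2 → C:1 H:2
  CH2 → C:1 H:2
  CH2 → C:1 H:2
  CH2 → C:1 H:2
  CH2OC2H5 → C:3 H:7 O:1
Element totals:
  C: 8
  H: 18
  O: 1
Molecular formula: C8H18O.
  M = 8(12.0) + 18(1.007825) + 15.994915
    = 96.000000 + 18.140850 + 15.994915 = 130.135765

130.1358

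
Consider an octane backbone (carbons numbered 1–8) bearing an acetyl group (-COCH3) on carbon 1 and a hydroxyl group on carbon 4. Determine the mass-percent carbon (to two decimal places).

Atom tally by fragment:
  CH3COCH2 → C:3 H:5 O:1
  CH2 → C:1 H:2
  CH2 → C:1 H:2
  CH(OH) → C:1 H:2 O:1
  CH2 → C:1 H:2
  CH2 → C:1 H:2
  CH2 → C:1 H:2
  CH3 → C:1 H:3
Element totals:
  C: 10
  H: 20
  O: 2
Molecular formula: C10H20O2.
Molar mass = 172.268 g/mol.
Mass from C: 10 × 12.011 = 120.110 g/mol.
%C = 120.110 / 172.268 × 100 = 69.72%.

69.72%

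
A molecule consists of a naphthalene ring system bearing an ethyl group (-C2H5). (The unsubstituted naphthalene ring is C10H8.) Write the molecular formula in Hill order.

C12H12

Atom tally by fragment:
  naphthalene ring system core → C:10 H:8
  (− 1 ring H displaced by substituents)
  + C2H5 → C:2 H:5
Element totals:
  C: 12
  H: 12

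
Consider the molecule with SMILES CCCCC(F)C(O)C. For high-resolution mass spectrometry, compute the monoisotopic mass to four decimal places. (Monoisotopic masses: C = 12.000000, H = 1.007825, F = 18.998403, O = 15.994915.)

Atom tally by fragment:
  CH3 → C:1 H:3
  CH2 → C:1 H:2
  CH2 → C:1 H:2
  CH2 → C:1 H:2
  CH(F) → C:1 H:1 F:1
  CH(OH) → C:1 H:2 O:1
  CH3 → C:1 H:3
Element totals:
  C: 7
  H: 15
  F: 1
  O: 1
Molecular formula: C7H15FO.
  M = 7(12.0) + 15(1.007825) + 18.998403 + 15.994915
    = 84.000000 + 15.117375 + 18.998403 + 15.994915 = 134.110693

134.1107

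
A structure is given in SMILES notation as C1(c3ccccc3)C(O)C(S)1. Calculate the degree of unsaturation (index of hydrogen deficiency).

5

Atom tally by fragment:
  cyclopropane ring core → C:3 H:6
  (− 3 ring H displaced by substituents)
  + C6H5 → C:6 H:5
  + OH → O:1 H:1
  + SH → S:1 H:1
Element totals:
  C: 9
  H: 10
  O: 1
  S: 1
Molecular formula: C9H10OS.
DoU = (2C + 2 + N − H − X) / 2 = (2·9 + 2 + 0 − 10 − 0) / 2 = 5.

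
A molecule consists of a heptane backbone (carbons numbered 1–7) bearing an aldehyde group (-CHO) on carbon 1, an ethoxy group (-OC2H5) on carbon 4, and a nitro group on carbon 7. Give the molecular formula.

C10H19NO4

Atom tally by fragment:
  OHCCH2 → C:2 H:3 O:1
  CH2 → C:1 H:2
  CH2 → C:1 H:2
  CH(OC2H5) → C:3 H:6 O:1
  CH2 → C:1 H:2
  CH2 → C:1 H:2
  CH2NO2 → C:1 H:2 N:1 O:2
Element totals:
  C: 10
  H: 19
  N: 1
  O: 4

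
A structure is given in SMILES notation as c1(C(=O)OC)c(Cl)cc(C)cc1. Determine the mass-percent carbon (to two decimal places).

58.55%

Atom tally by fragment:
  benzene ring core → C:6 H:6
  (− 3 ring H displaced by substituents)
  + COOCH3 → C:2 H:3 O:2
  + Cl → Cl:1
  + CH3 → C:1 H:3
Element totals:
  C: 9
  H: 9
  Cl: 1
  O: 2
Molecular formula: C9H9ClO2.
Molar mass = 184.619 g/mol.
Mass from C: 9 × 12.011 = 108.099 g/mol.
%C = 108.099 / 184.619 × 100 = 58.55%.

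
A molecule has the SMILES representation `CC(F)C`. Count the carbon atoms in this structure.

Atom tally by fragment:
  CH3 → C:1 H:3
  CH(F) → C:1 H:1 F:1
  CH3 → C:1 H:3
Element totals:
  C: 3
  H: 7
  F: 1

3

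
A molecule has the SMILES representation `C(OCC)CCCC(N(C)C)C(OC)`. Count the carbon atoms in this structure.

Atom tally by fragment:
  C2H5OCH2 → C:3 H:7 O:1
  CH2 → C:1 H:2
  CH2 → C:1 H:2
  CH2 → C:1 H:2
  CH(N(CH3)2) → C:3 H:7 N:1
  CH2OCH3 → C:2 H:5 O:1
Element totals:
  C: 11
  H: 25
  N: 1
  O: 2

11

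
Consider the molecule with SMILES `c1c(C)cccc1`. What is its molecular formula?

Atom tally by fragment:
  benzene ring core → C:6 H:6
  (− 1 ring H displaced by substituents)
  + CH3 → C:1 H:3
Element totals:
  C: 7
  H: 8

C7H8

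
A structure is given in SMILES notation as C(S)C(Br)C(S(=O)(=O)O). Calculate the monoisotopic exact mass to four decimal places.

Atom tally by fragment:
  HSCH2 → C:1 H:3 S:1
  CH(Br) → C:1 H:1 Br:1
  CH2SO3H → C:1 H:3 S:1 O:3
Element totals:
  C: 3
  H: 7
  Br: 1
  O: 3
  S: 2
Molecular formula: C3H7BrO3S2.
  M = 3(12.0) + 7(1.007825) + 78.918338 + 3(15.994915) + 2(31.972071)
    = 36.000000 + 7.054775 + 78.918338 + 47.984745 + 63.944142 = 233.902000

233.9020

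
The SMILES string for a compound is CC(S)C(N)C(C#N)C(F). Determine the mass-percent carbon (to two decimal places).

Atom tally by fragment:
  CH3 → C:1 H:3
  CH(SH) → C:1 H:2 S:1
  CH(NH2) → C:1 H:3 N:1
  CH(CN) → C:2 H:1 N:1
  CH2F → C:1 H:2 F:1
Element totals:
  C: 6
  H: 11
  F: 1
  N: 2
  S: 1
Molecular formula: C6H11FN2S.
Molar mass = 162.226 g/mol.
Mass from C: 6 × 12.011 = 72.066 g/mol.
%C = 72.066 / 162.226 × 100 = 44.42%.

44.42%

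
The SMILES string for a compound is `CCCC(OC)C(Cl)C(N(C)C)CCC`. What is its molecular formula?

Atom tally by fragment:
  CH3 → C:1 H:3
  CH2 → C:1 H:2
  CH2 → C:1 H:2
  CH(OCH3) → C:2 H:4 O:1
  CH(Cl) → C:1 H:1 Cl:1
  CH(N(CH3)2) → C:3 H:7 N:1
  CH2 → C:1 H:2
  CH2 → C:1 H:2
  CH3 → C:1 H:3
Element totals:
  C: 12
  H: 26
  Cl: 1
  N: 1
  O: 1

C12H26ClNO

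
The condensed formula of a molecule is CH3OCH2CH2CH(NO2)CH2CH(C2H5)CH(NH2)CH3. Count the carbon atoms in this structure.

10

Atom tally by fragment:
  CH3OCH2 → C:2 H:5 O:1
  CH2 → C:1 H:2
  CH(NO2) → C:1 H:1 N:1 O:2
  CH2 → C:1 H:2
  CH(C2H5) → C:3 H:6
  CH(NH2) → C:1 H:3 N:1
  CH3 → C:1 H:3
Element totals:
  C: 10
  H: 22
  N: 2
  O: 3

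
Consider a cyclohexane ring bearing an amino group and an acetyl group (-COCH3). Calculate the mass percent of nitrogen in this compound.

Atom tally by fragment:
  cyclohexane ring core → C:6 H:12
  (− 2 ring H displaced by substituents)
  + NH2 → N:1 H:2
  + COCH3 → C:2 H:3 O:1
Element totals:
  C: 8
  H: 15
  N: 1
  O: 1
Molecular formula: C8H15NO.
Molar mass = 141.214 g/mol.
Mass from N: 1 × 14.007 = 14.007 g/mol.
%N = 14.007 / 141.214 × 100 = 9.92%.

9.92%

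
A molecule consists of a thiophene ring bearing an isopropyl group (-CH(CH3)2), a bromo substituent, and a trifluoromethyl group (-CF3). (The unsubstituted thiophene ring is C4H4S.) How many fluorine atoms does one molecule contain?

Atom tally by fragment:
  thiophene ring core → C:4 H:4 S:1
  (− 3 ring H displaced by substituents)
  + CH(CH3)2 → C:3 H:7
  + Br → Br:1
  + CF3 → C:1 F:3
Element totals:
  C: 8
  H: 8
  Br: 1
  F: 3
  S: 1

3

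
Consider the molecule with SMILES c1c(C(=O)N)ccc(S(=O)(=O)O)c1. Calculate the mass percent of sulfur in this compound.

Atom tally by fragment:
  benzene ring core → C:6 H:6
  (− 2 ring H displaced by substituents)
  + CONH2 → C:1 H:2 O:1 N:1
  + SO3H → S:1 O:3 H:1
Element totals:
  C: 7
  H: 7
  N: 1
  O: 4
  S: 1
Molecular formula: C7H7NO4S.
Molar mass = 201.196 g/mol.
Mass from S: 1 × 32.06 = 32.060 g/mol.
%S = 32.060 / 201.196 × 100 = 15.93%.

15.93%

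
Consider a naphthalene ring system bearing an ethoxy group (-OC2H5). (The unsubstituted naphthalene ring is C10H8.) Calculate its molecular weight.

172.23 g/mol

Atom tally by fragment:
  naphthalene ring system core → C:10 H:8
  (− 1 ring H displaced by substituents)
  + OC2H5 → C:2 H:5 O:1
Element totals:
  C: 12
  H: 12
  O: 1
Molecular formula: C12H12O.
  M = 12(12.011) + 12(1.008) + 15.999
    = 144.132 + 12.096 + 15.999 = 172.227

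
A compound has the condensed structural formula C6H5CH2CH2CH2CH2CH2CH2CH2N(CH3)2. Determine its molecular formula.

Atom tally by fragment:
  C6H5CH2 → C:7 H:7
  CH2 → C:1 H:2
  CH2 → C:1 H:2
  CH2 → C:1 H:2
  CH2 → C:1 H:2
  CH2 → C:1 H:2
  CH2N(CH3)2 → C:3 H:8 N:1
Element totals:
  C: 15
  H: 25
  N: 1

C15H25N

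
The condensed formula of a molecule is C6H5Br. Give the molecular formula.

Element totals:
  C: 6
  H: 5
  Br: 1

C6H5Br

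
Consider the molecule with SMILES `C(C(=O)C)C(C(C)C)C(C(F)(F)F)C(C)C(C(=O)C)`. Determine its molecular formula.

Atom tally by fragment:
  CH3COCH2 → C:3 H:5 O:1
  CH(CH(CH3)2) → C:4 H:8
  CH(CF3) → C:2 H:1 F:3
  CH(CH3) → C:2 H:4
  CH2COCH3 → C:3 H:5 O:1
Element totals:
  C: 14
  H: 23
  F: 3
  O: 2

C14H23F3O2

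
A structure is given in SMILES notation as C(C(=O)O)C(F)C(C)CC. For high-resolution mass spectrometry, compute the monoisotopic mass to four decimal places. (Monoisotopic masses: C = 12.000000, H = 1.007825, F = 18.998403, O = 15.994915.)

Atom tally by fragment:
  HOOCCH2 → C:2 H:3 O:2
  CH(F) → C:1 H:1 F:1
  CH(CH3) → C:2 H:4
  CH2 → C:1 H:2
  CH3 → C:1 H:3
Element totals:
  C: 7
  H: 13
  F: 1
  O: 2
Molecular formula: C7H13FO2.
  M = 7(12.0) + 13(1.007825) + 18.998403 + 2(15.994915)
    = 84.000000 + 13.101725 + 18.998403 + 31.989830 = 148.089958

148.0900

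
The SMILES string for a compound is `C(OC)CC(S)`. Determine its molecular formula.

Atom tally by fragment:
  CH3OCH2 → C:2 H:5 O:1
  CH2 → C:1 H:2
  CH2SH → C:1 H:3 S:1
Element totals:
  C: 4
  H: 10
  O: 1
  S: 1

C4H10OS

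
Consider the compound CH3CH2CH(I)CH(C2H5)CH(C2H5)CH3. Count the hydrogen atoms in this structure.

21

Atom tally by fragment:
  CH3 → C:1 H:3
  CH2 → C:1 H:2
  CH(I) → C:1 H:1 I:1
  CH(C2H5) → C:3 H:6
  CH(C2H5) → C:3 H:6
  CH3 → C:1 H:3
Element totals:
  C: 10
  H: 21
  I: 1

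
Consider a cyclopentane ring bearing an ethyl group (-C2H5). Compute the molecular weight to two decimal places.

98.19 g/mol

Atom tally by fragment:
  cyclopentane ring core → C:5 H:10
  (− 1 ring H displaced by substituents)
  + C2H5 → C:2 H:5
Element totals:
  C: 7
  H: 14
Molecular formula: C7H14.
  M = 7(12.011) + 14(1.008)
    = 84.077 + 14.112 = 98.189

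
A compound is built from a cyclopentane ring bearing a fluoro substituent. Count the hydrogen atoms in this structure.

9

Atom tally by fragment:
  cyclopentane ring core → C:5 H:10
  (− 1 ring H displaced by substituents)
  + F → F:1
Element totals:
  C: 5
  H: 9
  F: 1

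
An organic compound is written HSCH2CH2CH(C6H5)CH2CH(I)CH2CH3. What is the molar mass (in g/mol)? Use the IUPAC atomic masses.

Element totals:
  C: 13
  H: 19
  I: 1
  S: 1
Molecular formula: C13H19IS.
  M = 13(12.011) + 19(1.008) + 126.904 + 32.06
    = 156.143 + 19.152 + 126.904 + 32.060 = 334.259

334.26 g/mol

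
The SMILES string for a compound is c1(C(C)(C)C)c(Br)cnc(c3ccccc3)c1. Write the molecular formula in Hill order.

C15H16BrN

Atom tally by fragment:
  pyridine ring core → C:5 H:5 N:1
  (− 3 ring H displaced by substituents)
  + C(CH3)3 → C:4 H:9
  + Br → Br:1
  + C6H5 → C:6 H:5
Element totals:
  C: 15
  H: 16
  Br: 1
  N: 1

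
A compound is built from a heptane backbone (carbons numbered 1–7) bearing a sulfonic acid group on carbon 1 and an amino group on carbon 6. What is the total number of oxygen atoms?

Atom tally by fragment:
  HO3SCH2 → C:1 H:3 S:1 O:3
  CH2 → C:1 H:2
  CH2 → C:1 H:2
  CH2 → C:1 H:2
  CH2 → C:1 H:2
  CH(NH2) → C:1 H:3 N:1
  CH3 → C:1 H:3
Element totals:
  C: 7
  H: 17
  N: 1
  O: 3
  S: 1

3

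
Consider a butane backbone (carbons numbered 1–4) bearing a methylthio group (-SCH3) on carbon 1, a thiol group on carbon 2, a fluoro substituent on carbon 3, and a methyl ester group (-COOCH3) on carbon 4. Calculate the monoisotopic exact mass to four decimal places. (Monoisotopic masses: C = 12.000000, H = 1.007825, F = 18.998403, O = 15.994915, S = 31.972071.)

212.0341

Atom tally by fragment:
  CH3SCH2 → C:2 H:5 S:1
  CH(SH) → C:1 H:2 S:1
  CH(F) → C:1 H:1 F:1
  CH2COOCH3 → C:3 H:5 O:2
Element totals:
  C: 7
  H: 13
  F: 1
  O: 2
  S: 2
Molecular formula: C7H13FO2S2.
  M = 7(12.0) + 13(1.007825) + 18.998403 + 2(15.994915) + 2(31.972071)
    = 84.000000 + 13.101725 + 18.998403 + 31.989830 + 63.944142 = 212.034100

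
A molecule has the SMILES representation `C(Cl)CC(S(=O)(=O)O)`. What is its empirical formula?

Atom tally by fragment:
  ClCH2 → C:1 H:2 Cl:1
  CH2 → C:1 H:2
  CH2SO3H → C:1 H:3 S:1 O:3
Element totals:
  C: 3
  H: 7
  Cl: 1
  O: 3
  S: 1
Molecular formula: C3H7ClO3S.
gcd of subscripts (3, 1, 7, 3, 1) = 1, so the empirical formula equals the molecular formula.

C3H7ClO3S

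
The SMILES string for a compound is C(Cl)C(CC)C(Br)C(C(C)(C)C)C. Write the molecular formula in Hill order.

C11H22BrCl

Atom tally by fragment:
  ClCH2 → C:1 H:2 Cl:1
  CH(C2H5) → C:3 H:6
  CH(Br) → C:1 H:1 Br:1
  CH(C(CH3)3) → C:5 H:10
  CH3 → C:1 H:3
Element totals:
  C: 11
  H: 22
  Br: 1
  Cl: 1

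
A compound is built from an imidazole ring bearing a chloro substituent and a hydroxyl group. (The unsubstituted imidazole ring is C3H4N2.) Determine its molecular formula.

C3H3ClN2O

Atom tally by fragment:
  imidazole ring core → C:3 H:4 N:2
  (− 2 ring H displaced by substituents)
  + Cl → Cl:1
  + OH → O:1 H:1
Element totals:
  C: 3
  H: 3
  Cl: 1
  N: 2
  O: 1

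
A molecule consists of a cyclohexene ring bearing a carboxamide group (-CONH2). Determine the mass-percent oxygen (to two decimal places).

Atom tally by fragment:
  cyclohexene ring core → C:6 H:10
  (− 1 ring H displaced by substituents)
  + CONH2 → C:1 H:2 O:1 N:1
Element totals:
  C: 7
  H: 11
  N: 1
  O: 1
Molecular formula: C7H11NO.
Molar mass = 125.171 g/mol.
Mass from O: 1 × 15.999 = 15.999 g/mol.
%O = 15.999 / 125.171 × 100 = 12.78%.

12.78%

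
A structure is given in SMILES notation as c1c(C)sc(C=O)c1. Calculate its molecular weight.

Atom tally by fragment:
  thiophene ring core → C:4 H:4 S:1
  (− 2 ring H displaced by substituents)
  + CH3 → C:1 H:3
  + CHO → C:1 H:1 O:1
Element totals:
  C: 6
  H: 6
  O: 1
  S: 1
Molecular formula: C6H6OS.
  M = 6(12.011) + 6(1.008) + 15.999 + 32.06
    = 72.066 + 6.048 + 15.999 + 32.060 = 126.173

126.17 g/mol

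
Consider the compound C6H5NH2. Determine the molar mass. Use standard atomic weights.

Atom tally by fragment:
  benzene ring core → C:6 H:6
  (− 1 ring H displaced by substituents)
  + NH2 → N:1 H:2
Element totals:
  C: 6
  H: 7
  N: 1
Molecular formula: C6H7N.
  M = 6(12.011) + 7(1.008) + 14.007
    = 72.066 + 7.056 + 14.007 = 93.129

93.13 g/mol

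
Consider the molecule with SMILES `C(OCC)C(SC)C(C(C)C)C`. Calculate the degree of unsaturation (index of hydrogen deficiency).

Atom tally by fragment:
  C2H5OCH2 → C:3 H:7 O:1
  CH(SCH3) → C:2 H:4 S:1
  CH(CH(CH3)2) → C:4 H:8
  CH3 → C:1 H:3
Element totals:
  C: 10
  H: 22
  O: 1
  S: 1
Molecular formula: C10H22OS.
DoU = (2C + 2 + N − H − X) / 2 = (2·10 + 2 + 0 − 22 − 0) / 2 = 0.

0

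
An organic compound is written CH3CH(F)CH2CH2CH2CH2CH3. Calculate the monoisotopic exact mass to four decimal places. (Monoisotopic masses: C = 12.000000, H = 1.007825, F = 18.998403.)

118.1158

Atom tally by fragment:
  CH3 → C:1 H:3
  CH(F) → C:1 H:1 F:1
  CH2 → C:1 H:2
  CH2 → C:1 H:2
  CH2 → C:1 H:2
  CH2 → C:1 H:2
  CH3 → C:1 H:3
Element totals:
  C: 7
  H: 15
  F: 1
Molecular formula: C7H15F.
  M = 7(12.0) + 15(1.007825) + 18.998403
    = 84.000000 + 15.117375 + 18.998403 = 118.115778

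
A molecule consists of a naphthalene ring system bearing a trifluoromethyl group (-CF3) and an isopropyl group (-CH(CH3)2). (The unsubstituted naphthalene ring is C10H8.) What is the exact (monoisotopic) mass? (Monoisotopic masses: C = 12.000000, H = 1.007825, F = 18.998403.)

Atom tally by fragment:
  naphthalene ring system core → C:10 H:8
  (− 2 ring H displaced by substituents)
  + CF3 → C:1 F:3
  + CH(CH3)2 → C:3 H:7
Element totals:
  C: 14
  H: 13
  F: 3
Molecular formula: C14H13F3.
  M = 14(12.0) + 13(1.007825) + 3(18.998403)
    = 168.000000 + 13.101725 + 56.995209 = 238.096934

238.0969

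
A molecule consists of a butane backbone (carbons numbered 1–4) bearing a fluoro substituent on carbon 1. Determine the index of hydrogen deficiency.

0

Atom tally by fragment:
  FCH2 → C:1 H:2 F:1
  CH2 → C:1 H:2
  CH2 → C:1 H:2
  CH3 → C:1 H:3
Element totals:
  C: 4
  H: 9
  F: 1
Molecular formula: C4H9F.
DoU = (2C + 2 + N − H − X) / 2 = (2·4 + 2 + 0 − 9 − 1) / 2 = 0.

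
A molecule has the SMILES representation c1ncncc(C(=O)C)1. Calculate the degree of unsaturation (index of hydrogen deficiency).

Atom tally by fragment:
  pyrimidine ring core → C:4 H:4 N:2
  (− 1 ring H displaced by substituents)
  + COCH3 → C:2 H:3 O:1
Element totals:
  C: 6
  H: 6
  N: 2
  O: 1
Molecular formula: C6H6N2O.
DoU = (2C + 2 + N − H − X) / 2 = (2·6 + 2 + 2 − 6 − 0) / 2 = 5.

5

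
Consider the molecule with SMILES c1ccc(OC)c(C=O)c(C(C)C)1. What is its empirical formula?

C11H14O2

Atom tally by fragment:
  benzene ring core → C:6 H:6
  (− 3 ring H displaced by substituents)
  + OCH3 → C:1 H:3 O:1
  + CHO → C:1 H:1 O:1
  + CH(CH3)2 → C:3 H:7
Element totals:
  C: 11
  H: 14
  O: 2
Molecular formula: C11H14O2.
gcd of subscripts (11, 14, 2) = 1, so the empirical formula equals the molecular formula.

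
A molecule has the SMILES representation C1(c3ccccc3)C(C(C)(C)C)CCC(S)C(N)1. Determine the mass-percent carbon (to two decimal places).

Atom tally by fragment:
  cyclohexane ring core → C:6 H:12
  (− 4 ring H displaced by substituents)
  + C6H5 → C:6 H:5
  + C(CH3)3 → C:4 H:9
  + SH → S:1 H:1
  + NH2 → N:1 H:2
Element totals:
  C: 16
  H: 25
  N: 1
  S: 1
Molecular formula: C16H25NS.
Molar mass = 263.443 g/mol.
Mass from C: 16 × 12.011 = 192.176 g/mol.
%C = 192.176 / 263.443 × 100 = 72.95%.

72.95%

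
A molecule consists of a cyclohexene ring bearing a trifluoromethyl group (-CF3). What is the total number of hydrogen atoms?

Atom tally by fragment:
  cyclohexene ring core → C:6 H:10
  (− 1 ring H displaced by substituents)
  + CF3 → C:1 F:3
Element totals:
  C: 7
  H: 9
  F: 3

9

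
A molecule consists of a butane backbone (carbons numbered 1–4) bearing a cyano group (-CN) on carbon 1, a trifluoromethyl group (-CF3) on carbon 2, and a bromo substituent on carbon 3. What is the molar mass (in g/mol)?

Atom tally by fragment:
  NCCH2 → C:2 H:2 N:1
  CH(CF3) → C:2 H:1 F:3
  CH(Br) → C:1 H:1 Br:1
  CH3 → C:1 H:3
Element totals:
  C: 6
  H: 7
  Br: 1
  F: 3
  N: 1
Molecular formula: C6H7BrF3N.
  M = 6(12.011) + 7(1.008) + 79.904 + 3(18.998) + 14.007
    = 72.066 + 7.056 + 79.904 + 56.994 + 14.007 = 230.027

230.03 g/mol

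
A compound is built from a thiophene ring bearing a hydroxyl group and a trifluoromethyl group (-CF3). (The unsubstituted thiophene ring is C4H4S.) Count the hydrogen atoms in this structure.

Atom tally by fragment:
  thiophene ring core → C:4 H:4 S:1
  (− 2 ring H displaced by substituents)
  + OH → O:1 H:1
  + CF3 → C:1 F:3
Element totals:
  C: 5
  H: 3
  F: 3
  O: 1
  S: 1

3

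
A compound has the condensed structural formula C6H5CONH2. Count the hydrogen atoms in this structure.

7

Atom tally by fragment:
  benzene ring core → C:6 H:6
  (− 1 ring H displaced by substituents)
  + CONH2 → C:1 H:2 O:1 N:1
Element totals:
  C: 7
  H: 7
  N: 1
  O: 1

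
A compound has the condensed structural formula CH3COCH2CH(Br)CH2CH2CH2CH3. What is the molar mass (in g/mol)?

207.11 g/mol

Atom tally by fragment:
  CH3COCH2 → C:3 H:5 O:1
  CH(Br) → C:1 H:1 Br:1
  CH2 → C:1 H:2
  CH2 → C:1 H:2
  CH2 → C:1 H:2
  CH3 → C:1 H:3
Element totals:
  C: 8
  H: 15
  Br: 1
  O: 1
Molecular formula: C8H15BrO.
  M = 8(12.011) + 15(1.008) + 79.904 + 15.999
    = 96.088 + 15.120 + 79.904 + 15.999 = 207.111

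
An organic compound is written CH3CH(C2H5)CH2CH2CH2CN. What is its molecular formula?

C8H15N

Atom tally by fragment:
  CH3 → C:1 H:3
  CH(C2H5) → C:3 H:6
  CH2 → C:1 H:2
  CH2 → C:1 H:2
  CH2CN → C:2 H:2 N:1
Element totals:
  C: 8
  H: 15
  N: 1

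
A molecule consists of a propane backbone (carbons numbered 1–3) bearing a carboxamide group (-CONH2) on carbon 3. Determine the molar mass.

Atom tally by fragment:
  CH3 → C:1 H:3
  CH2 → C:1 H:2
  CH2CONH2 → C:2 H:4 O:1 N:1
Element totals:
  C: 4
  H: 9
  N: 1
  O: 1
Molecular formula: C4H9NO.
  M = 4(12.011) + 9(1.008) + 14.007 + 15.999
    = 48.044 + 9.072 + 14.007 + 15.999 = 87.122

87.12 g/mol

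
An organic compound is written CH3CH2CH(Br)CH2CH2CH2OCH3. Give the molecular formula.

Atom tally by fragment:
  CH3 → C:1 H:3
  CH2 → C:1 H:2
  CH(Br) → C:1 H:1 Br:1
  CH2 → C:1 H:2
  CH2 → C:1 H:2
  CH2OCH3 → C:2 H:5 O:1
Element totals:
  C: 7
  H: 15
  Br: 1
  O: 1

C7H15BrO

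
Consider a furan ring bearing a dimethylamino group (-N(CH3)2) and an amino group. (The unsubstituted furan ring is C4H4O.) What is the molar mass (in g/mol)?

Atom tally by fragment:
  furan ring core → C:4 H:4 O:1
  (− 2 ring H displaced by substituents)
  + N(CH3)2 → N:1 C:2 H:6
  + NH2 → N:1 H:2
Element totals:
  C: 6
  H: 10
  N: 2
  O: 1
Molecular formula: C6H10N2O.
  M = 6(12.011) + 10(1.008) + 2(14.007) + 15.999
    = 72.066 + 10.080 + 28.014 + 15.999 = 126.159

126.16 g/mol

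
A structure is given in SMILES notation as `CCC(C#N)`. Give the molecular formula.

C4H7N

Atom tally by fragment:
  CH3 → C:1 H:3
  CH2 → C:1 H:2
  CH2CN → C:2 H:2 N:1
Element totals:
  C: 4
  H: 7
  N: 1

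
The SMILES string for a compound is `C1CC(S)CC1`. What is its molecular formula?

Atom tally by fragment:
  cyclopentane ring core → C:5 H:10
  (− 1 ring H displaced by substituents)
  + SH → S:1 H:1
Element totals:
  C: 5
  H: 10
  S: 1

C5H10S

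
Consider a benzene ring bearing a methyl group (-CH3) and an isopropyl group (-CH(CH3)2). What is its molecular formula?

Atom tally by fragment:
  benzene ring core → C:6 H:6
  (− 2 ring H displaced by substituents)
  + CH3 → C:1 H:3
  + CH(CH3)2 → C:3 H:7
Element totals:
  C: 10
  H: 14

C10H14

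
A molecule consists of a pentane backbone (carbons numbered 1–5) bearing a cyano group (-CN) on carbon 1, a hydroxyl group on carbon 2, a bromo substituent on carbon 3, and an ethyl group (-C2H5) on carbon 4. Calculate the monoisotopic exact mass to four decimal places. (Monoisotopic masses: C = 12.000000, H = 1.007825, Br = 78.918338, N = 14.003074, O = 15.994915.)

Atom tally by fragment:
  NCCH2 → C:2 H:2 N:1
  CH(OH) → C:1 H:2 O:1
  CH(Br) → C:1 H:1 Br:1
  CH(C2H5) → C:3 H:6
  CH3 → C:1 H:3
Element totals:
  C: 8
  H: 14
  Br: 1
  N: 1
  O: 1
Molecular formula: C8H14BrNO.
  M = 8(12.0) + 14(1.007825) + 78.918338 + 14.003074 + 15.994915
    = 96.000000 + 14.109550 + 78.918338 + 14.003074 + 15.994915 = 219.025877

219.0259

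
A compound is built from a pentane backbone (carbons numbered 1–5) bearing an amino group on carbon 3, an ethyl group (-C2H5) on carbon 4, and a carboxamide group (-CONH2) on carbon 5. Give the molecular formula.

Atom tally by fragment:
  CH3 → C:1 H:3
  CH2 → C:1 H:2
  CH(NH2) → C:1 H:3 N:1
  CH(C2H5) → C:3 H:6
  CH2CONH2 → C:2 H:4 O:1 N:1
Element totals:
  C: 8
  H: 18
  N: 2
  O: 1

C8H18N2O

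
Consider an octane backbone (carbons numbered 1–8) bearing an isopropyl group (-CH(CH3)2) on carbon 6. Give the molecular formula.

C11H24

Atom tally by fragment:
  CH3 → C:1 H:3
  CH2 → C:1 H:2
  CH2 → C:1 H:2
  CH2 → C:1 H:2
  CH2 → C:1 H:2
  CH(CH(CH3)2) → C:4 H:8
  CH2 → C:1 H:2
  CH3 → C:1 H:3
Element totals:
  C: 11
  H: 24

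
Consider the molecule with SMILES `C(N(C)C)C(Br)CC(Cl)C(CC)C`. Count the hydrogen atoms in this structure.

21

Atom tally by fragment:
  (CH3)2NCH2 → C:3 H:8 N:1
  CH(Br) → C:1 H:1 Br:1
  CH2 → C:1 H:2
  CH(Cl) → C:1 H:1 Cl:1
  CH(C2H5) → C:3 H:6
  CH3 → C:1 H:3
Element totals:
  C: 10
  H: 21
  Br: 1
  Cl: 1
  N: 1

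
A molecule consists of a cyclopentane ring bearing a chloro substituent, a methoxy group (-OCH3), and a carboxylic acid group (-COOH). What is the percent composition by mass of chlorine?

19.85%

Atom tally by fragment:
  cyclopentane ring core → C:5 H:10
  (− 3 ring H displaced by substituents)
  + Cl → Cl:1
  + OCH3 → C:1 H:3 O:1
  + COOH → C:1 H:1 O:2
Element totals:
  C: 7
  H: 11
  Cl: 1
  O: 3
Molecular formula: C7H11ClO3.
Molar mass = 178.612 g/mol.
Mass from Cl: 1 × 35.45 = 35.450 g/mol.
%Cl = 35.450 / 178.612 × 100 = 19.85%.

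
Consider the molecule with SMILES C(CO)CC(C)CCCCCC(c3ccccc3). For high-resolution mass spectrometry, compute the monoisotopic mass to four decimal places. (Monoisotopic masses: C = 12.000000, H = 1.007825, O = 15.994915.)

248.2140

Atom tally by fragment:
  HOCH2CH2 → C:2 H:5 O:1
  CH2 → C:1 H:2
  CH(CH3) → C:2 H:4
  CH2 → C:1 H:2
  CH2 → C:1 H:2
  CH2 → C:1 H:2
  CH2 → C:1 H:2
  CH2 → C:1 H:2
  CH2C6H5 → C:7 H:7
Element totals:
  C: 17
  H: 28
  O: 1
Molecular formula: C17H28O.
  M = 17(12.0) + 28(1.007825) + 15.994915
    = 204.000000 + 28.219100 + 15.994915 = 248.214015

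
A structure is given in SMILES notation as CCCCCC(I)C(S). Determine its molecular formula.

Atom tally by fragment:
  CH3 → C:1 H:3
  CH2 → C:1 H:2
  CH2 → C:1 H:2
  CH2 → C:1 H:2
  CH2 → C:1 H:2
  CH(I) → C:1 H:1 I:1
  CH2SH → C:1 H:3 S:1
Element totals:
  C: 7
  H: 15
  I: 1
  S: 1

C7H15IS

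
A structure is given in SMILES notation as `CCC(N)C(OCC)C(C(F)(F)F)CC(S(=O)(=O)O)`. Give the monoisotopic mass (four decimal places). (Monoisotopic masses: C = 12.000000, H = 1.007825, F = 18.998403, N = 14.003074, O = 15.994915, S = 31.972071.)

Atom tally by fragment:
  CH3 → C:1 H:3
  CH2 → C:1 H:2
  CH(NH2) → C:1 H:3 N:1
  CH(OC2H5) → C:3 H:6 O:1
  CH(CF3) → C:2 H:1 F:3
  CH2 → C:1 H:2
  CH2SO3H → C:1 H:3 S:1 O:3
Element totals:
  C: 10
  H: 20
  F: 3
  N: 1
  O: 4
  S: 1
Molecular formula: C10H20F3NO4S.
  M = 10(12.0) + 20(1.007825) + 3(18.998403) + 14.003074 + 4(15.994915) + 31.972071
    = 120.000000 + 20.156500 + 56.995209 + 14.003074 + 63.979660 + 31.972071 = 307.106514

307.1065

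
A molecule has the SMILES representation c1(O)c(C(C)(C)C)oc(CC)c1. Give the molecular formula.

C10H16O2

Atom tally by fragment:
  furan ring core → C:4 H:4 O:1
  (− 3 ring H displaced by substituents)
  + OH → O:1 H:1
  + C(CH3)3 → C:4 H:9
  + C2H5 → C:2 H:5
Element totals:
  C: 10
  H: 16
  O: 2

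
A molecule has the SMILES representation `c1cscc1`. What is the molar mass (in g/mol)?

Atom tally by fragment:
  thiophene ring core → C:4 H:4 S:1
Element totals:
  C: 4
  H: 4
  S: 1
Molecular formula: C4H4S.
  M = 4(12.011) + 4(1.008) + 32.06
    = 48.044 + 4.032 + 32.060 = 84.136

84.14 g/mol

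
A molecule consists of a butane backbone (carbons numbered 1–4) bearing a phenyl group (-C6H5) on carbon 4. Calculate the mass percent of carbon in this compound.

89.49%

Atom tally by fragment:
  CH3 → C:1 H:3
  CH2 → C:1 H:2
  CH2 → C:1 H:2
  CH2C6H5 → C:7 H:7
Element totals:
  C: 10
  H: 14
Molecular formula: C10H14.
Molar mass = 134.222 g/mol.
Mass from C: 10 × 12.011 = 120.110 g/mol.
%C = 120.110 / 134.222 × 100 = 89.49%.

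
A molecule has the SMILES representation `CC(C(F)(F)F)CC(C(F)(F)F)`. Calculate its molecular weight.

Atom tally by fragment:
  CH3 → C:1 H:3
  CH(CF3) → C:2 H:1 F:3
  CH2 → C:1 H:2
  CH2CF3 → C:2 H:2 F:3
Element totals:
  C: 6
  H: 8
  F: 6
Molecular formula: C6H8F6.
  M = 6(12.011) + 8(1.008) + 6(18.998)
    = 72.066 + 8.064 + 113.988 = 194.118

194.12 g/mol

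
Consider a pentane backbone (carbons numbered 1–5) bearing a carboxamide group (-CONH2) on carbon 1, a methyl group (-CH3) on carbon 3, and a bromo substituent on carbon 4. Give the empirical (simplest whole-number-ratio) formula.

Atom tally by fragment:
  H2NOCCH2 → C:2 H:4 O:1 N:1
  CH2 → C:1 H:2
  CH(CH3) → C:2 H:4
  CH(Br) → C:1 H:1 Br:1
  CH3 → C:1 H:3
Element totals:
  C: 7
  H: 14
  Br: 1
  N: 1
  O: 1
Molecular formula: C7H14BrNO.
gcd of subscripts (1, 7, 14, 1, 1) = 1, so the empirical formula equals the molecular formula.

C7H14BrNO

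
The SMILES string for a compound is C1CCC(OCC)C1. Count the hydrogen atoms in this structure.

Atom tally by fragment:
  cyclopentane ring core → C:5 H:10
  (− 1 ring H displaced by substituents)
  + OC2H5 → C:2 H:5 O:1
Element totals:
  C: 7
  H: 14
  O: 1

14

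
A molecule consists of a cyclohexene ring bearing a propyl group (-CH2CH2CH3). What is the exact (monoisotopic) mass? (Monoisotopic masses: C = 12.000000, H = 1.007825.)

124.1252

Atom tally by fragment:
  cyclohexene ring core → C:6 H:10
  (− 1 ring H displaced by substituents)
  + CH2CH2CH3 → C:3 H:7
Element totals:
  C: 9
  H: 16
Molecular formula: C9H16.
  M = 9(12.0) + 16(1.007825)
    = 108.000000 + 16.125200 = 124.125200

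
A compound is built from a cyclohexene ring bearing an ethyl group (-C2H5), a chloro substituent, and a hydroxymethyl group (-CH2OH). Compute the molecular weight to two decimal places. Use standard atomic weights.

174.67 g/mol

Atom tally by fragment:
  cyclohexene ring core → C:6 H:10
  (− 3 ring H displaced by substituents)
  + C2H5 → C:2 H:5
  + Cl → Cl:1
  + CH2OH → C:1 H:3 O:1
Element totals:
  C: 9
  H: 15
  Cl: 1
  O: 1
Molecular formula: C9H15ClO.
  M = 9(12.011) + 15(1.008) + 35.45 + 15.999
    = 108.099 + 15.120 + 35.450 + 15.999 = 174.668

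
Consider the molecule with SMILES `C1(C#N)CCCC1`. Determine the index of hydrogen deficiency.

3

Atom tally by fragment:
  cyclopentane ring core → C:5 H:10
  (− 1 ring H displaced by substituents)
  + CN → C:1 N:1
Element totals:
  C: 6
  H: 9
  N: 1
Molecular formula: C6H9N.
DoU = (2C + 2 + N − H − X) / 2 = (2·6 + 2 + 1 − 9 − 0) / 2 = 3.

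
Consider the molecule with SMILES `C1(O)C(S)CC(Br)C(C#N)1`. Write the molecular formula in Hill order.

C6H8BrNOS

Atom tally by fragment:
  cyclopentane ring core → C:5 H:10
  (− 4 ring H displaced by substituents)
  + OH → O:1 H:1
  + SH → S:1 H:1
  + Br → Br:1
  + CN → C:1 N:1
Element totals:
  C: 6
  H: 8
  Br: 1
  N: 1
  O: 1
  S: 1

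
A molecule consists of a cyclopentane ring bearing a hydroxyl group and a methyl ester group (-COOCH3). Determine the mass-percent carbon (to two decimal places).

58.32%

Atom tally by fragment:
  cyclopentane ring core → C:5 H:10
  (− 2 ring H displaced by substituents)
  + OH → O:1 H:1
  + COOCH3 → C:2 H:3 O:2
Element totals:
  C: 7
  H: 12
  O: 3
Molecular formula: C7H12O3.
Molar mass = 144.170 g/mol.
Mass from C: 7 × 12.011 = 84.077 g/mol.
%C = 84.077 / 144.170 × 100 = 58.32%.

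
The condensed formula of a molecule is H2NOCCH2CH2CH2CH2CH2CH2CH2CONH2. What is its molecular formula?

C9H18N2O2

Element totals:
  C: 9
  H: 18
  N: 2
  O: 2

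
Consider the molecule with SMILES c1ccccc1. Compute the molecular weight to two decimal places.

78.11 g/mol

Atom tally by fragment:
  benzene ring core → C:6 H:6
Element totals:
  C: 6
  H: 6
Molecular formula: C6H6.
  M = 6(12.011) + 6(1.008)
    = 72.066 + 6.048 = 78.114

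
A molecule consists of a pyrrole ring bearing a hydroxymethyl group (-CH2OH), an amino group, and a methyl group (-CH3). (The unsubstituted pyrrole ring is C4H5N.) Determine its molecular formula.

Atom tally by fragment:
  pyrrole ring core → C:4 H:5 N:1
  (− 3 ring H displaced by substituents)
  + CH2OH → C:1 H:3 O:1
  + NH2 → N:1 H:2
  + CH3 → C:1 H:3
Element totals:
  C: 6
  H: 10
  N: 2
  O: 1

C6H10N2O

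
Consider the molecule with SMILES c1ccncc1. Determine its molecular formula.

Atom tally by fragment:
  pyridine ring core → C:5 H:5 N:1
Element totals:
  C: 5
  H: 5
  N: 1

C5H5N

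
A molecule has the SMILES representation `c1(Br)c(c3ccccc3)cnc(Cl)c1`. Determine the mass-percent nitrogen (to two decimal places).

Atom tally by fragment:
  pyridine ring core → C:5 H:5 N:1
  (− 3 ring H displaced by substituents)
  + Br → Br:1
  + C6H5 → C:6 H:5
  + Cl → Cl:1
Element totals:
  C: 11
  H: 7
  Br: 1
  Cl: 1
  N: 1
Molecular formula: C11H7BrClN.
Molar mass = 268.538 g/mol.
Mass from N: 1 × 14.007 = 14.007 g/mol.
%N = 14.007 / 268.538 × 100 = 5.22%.

5.22%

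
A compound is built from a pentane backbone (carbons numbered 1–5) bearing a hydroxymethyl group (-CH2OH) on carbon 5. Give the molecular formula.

C6H14O

Atom tally by fragment:
  CH3 → C:1 H:3
  CH2 → C:1 H:2
  CH2 → C:1 H:2
  CH2 → C:1 H:2
  CH2CH2OH → C:2 H:5 O:1
Element totals:
  C: 6
  H: 14
  O: 1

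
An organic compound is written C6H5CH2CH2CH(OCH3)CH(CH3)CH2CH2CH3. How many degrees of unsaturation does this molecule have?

4

Atom tally by fragment:
  C6H5CH2 → C:7 H:7
  CH2 → C:1 H:2
  CH(OCH3) → C:2 H:4 O:1
  CH(CH3) → C:2 H:4
  CH2 → C:1 H:2
  CH2 → C:1 H:2
  CH3 → C:1 H:3
Element totals:
  C: 15
  H: 24
  O: 1
Molecular formula: C15H24O.
DoU = (2C + 2 + N − H − X) / 2 = (2·15 + 2 + 0 − 24 − 0) / 2 = 4.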